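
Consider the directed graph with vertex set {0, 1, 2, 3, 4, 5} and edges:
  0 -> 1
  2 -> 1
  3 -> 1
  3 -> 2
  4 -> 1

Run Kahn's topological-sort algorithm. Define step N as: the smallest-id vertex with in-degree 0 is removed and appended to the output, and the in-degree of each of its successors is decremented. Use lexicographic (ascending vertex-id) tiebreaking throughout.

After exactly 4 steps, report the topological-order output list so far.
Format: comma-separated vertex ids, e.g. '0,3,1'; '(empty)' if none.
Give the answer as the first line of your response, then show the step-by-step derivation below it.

0,3,2,4

step 1: output 0; order=[0]; indeg=(0,3,1,0,0,0)
step 2: output 3; order=[0,3]; indeg=(0,2,0,0,0,0)
step 3: output 2; order=[0,3,2]; indeg=(0,1,0,0,0,0)
step 4: output 4; order=[0,3,2,4]; indeg=(0,0,0,0,0,0)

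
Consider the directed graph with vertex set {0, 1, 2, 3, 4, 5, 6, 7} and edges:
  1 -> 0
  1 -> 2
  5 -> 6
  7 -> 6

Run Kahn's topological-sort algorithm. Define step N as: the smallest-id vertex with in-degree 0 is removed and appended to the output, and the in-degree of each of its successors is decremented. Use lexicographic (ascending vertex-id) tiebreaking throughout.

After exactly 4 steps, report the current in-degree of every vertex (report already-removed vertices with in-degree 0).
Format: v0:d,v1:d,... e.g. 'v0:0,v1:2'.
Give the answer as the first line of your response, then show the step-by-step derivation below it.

v0:0,v1:0,v2:0,v3:0,v4:0,v5:0,v6:2,v7:0

step 1: output 1; order=[1]; indeg=(0,0,0,0,0,0,2,0)
step 2: output 0; order=[1,0]; indeg=(0,0,0,0,0,0,2,0)
step 3: output 2; order=[1,0,2]; indeg=(0,0,0,0,0,0,2,0)
step 4: output 3; order=[1,0,2,3]; indeg=(0,0,0,0,0,0,2,0)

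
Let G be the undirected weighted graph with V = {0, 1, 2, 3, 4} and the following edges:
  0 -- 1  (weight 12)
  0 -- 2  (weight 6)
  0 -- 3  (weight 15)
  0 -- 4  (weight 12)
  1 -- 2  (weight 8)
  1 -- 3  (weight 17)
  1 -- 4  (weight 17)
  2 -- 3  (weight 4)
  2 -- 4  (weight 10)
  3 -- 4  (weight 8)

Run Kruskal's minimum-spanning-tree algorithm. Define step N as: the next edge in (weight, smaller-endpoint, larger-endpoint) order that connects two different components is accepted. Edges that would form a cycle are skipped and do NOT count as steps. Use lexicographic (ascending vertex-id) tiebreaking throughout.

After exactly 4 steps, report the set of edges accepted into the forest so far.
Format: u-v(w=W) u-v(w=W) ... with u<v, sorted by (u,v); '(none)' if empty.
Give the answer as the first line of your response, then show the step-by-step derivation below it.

0-2(w=6) 1-2(w=8) 2-3(w=4) 3-4(w=8)

step 1: add edge 2-3 (w=4); MST = {2-3(w=4)}
step 2: add edge 0-2 (w=6); MST = {0-2(w=6) 2-3(w=4)}
step 3: add edge 1-2 (w=8); MST = {0-2(w=6) 1-2(w=8) 2-3(w=4)}
step 4: add edge 3-4 (w=8); MST = {0-2(w=6) 1-2(w=8) 2-3(w=4) 3-4(w=8)}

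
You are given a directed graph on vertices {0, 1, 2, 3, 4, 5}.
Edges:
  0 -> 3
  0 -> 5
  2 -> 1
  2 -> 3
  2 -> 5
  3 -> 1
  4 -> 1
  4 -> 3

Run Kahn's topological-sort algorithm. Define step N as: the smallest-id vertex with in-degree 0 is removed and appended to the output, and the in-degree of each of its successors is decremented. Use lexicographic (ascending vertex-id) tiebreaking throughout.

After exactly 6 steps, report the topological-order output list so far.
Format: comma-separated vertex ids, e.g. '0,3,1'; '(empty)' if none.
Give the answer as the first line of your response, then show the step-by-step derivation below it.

0,2,4,3,1,5

step 1: output 0; order=[0]; indeg=(0,3,0,2,0,1)
step 2: output 2; order=[0,2]; indeg=(0,2,0,1,0,0)
step 3: output 4; order=[0,2,4]; indeg=(0,1,0,0,0,0)
step 4: output 3; order=[0,2,4,3]; indeg=(0,0,0,0,0,0)
step 5: output 1; order=[0,2,4,3,1]; indeg=(0,0,0,0,0,0)
step 6: output 5; order=[0,2,4,3,1,5]; indeg=(0,0,0,0,0,0)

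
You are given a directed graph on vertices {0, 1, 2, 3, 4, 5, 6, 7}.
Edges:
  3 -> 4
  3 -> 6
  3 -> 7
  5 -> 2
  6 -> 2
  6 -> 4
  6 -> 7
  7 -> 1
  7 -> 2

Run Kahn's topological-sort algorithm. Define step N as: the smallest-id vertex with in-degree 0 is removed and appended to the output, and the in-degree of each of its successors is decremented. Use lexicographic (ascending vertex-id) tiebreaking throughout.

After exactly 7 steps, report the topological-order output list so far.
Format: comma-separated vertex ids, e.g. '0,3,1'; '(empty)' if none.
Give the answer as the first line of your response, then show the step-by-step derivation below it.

0,3,5,6,4,7,1

step 1: output 0; order=[0]; indeg=(0,1,3,0,2,0,1,2)
step 2: output 3; order=[0,3]; indeg=(0,1,3,0,1,0,0,1)
step 3: output 5; order=[0,3,5]; indeg=(0,1,2,0,1,0,0,1)
step 4: output 6; order=[0,3,5,6]; indeg=(0,1,1,0,0,0,0,0)
step 5: output 4; order=[0,3,5,6,4]; indeg=(0,1,1,0,0,0,0,0)
step 6: output 7; order=[0,3,5,6,4,7]; indeg=(0,0,0,0,0,0,0,0)
step 7: output 1; order=[0,3,5,6,4,7,1]; indeg=(0,0,0,0,0,0,0,0)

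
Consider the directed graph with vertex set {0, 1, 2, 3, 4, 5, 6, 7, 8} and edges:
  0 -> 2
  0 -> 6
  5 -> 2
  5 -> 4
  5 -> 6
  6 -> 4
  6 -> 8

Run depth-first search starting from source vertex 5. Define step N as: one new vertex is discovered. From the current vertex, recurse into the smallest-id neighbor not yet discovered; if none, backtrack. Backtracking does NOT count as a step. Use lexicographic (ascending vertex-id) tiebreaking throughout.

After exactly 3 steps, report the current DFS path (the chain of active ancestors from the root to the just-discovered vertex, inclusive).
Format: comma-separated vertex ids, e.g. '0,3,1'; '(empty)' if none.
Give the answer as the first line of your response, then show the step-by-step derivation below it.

5,4

step 1: discover 5; path=5; order=5
step 2: discover 2; path=5>2; order=5,2
step 3: discover 4; path=5>4; order=5,2,4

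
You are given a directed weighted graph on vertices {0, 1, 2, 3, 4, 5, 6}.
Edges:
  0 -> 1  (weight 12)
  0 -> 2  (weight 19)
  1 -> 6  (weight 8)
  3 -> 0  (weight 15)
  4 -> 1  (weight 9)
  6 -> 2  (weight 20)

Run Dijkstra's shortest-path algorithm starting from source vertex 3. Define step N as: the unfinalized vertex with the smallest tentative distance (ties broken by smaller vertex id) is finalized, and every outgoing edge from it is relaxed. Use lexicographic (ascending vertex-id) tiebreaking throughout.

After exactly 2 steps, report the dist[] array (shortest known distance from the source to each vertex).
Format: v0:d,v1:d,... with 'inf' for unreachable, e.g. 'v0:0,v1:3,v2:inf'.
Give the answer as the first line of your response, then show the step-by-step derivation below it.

v0:15,v1:27,v2:34,v3:0,v4:inf,v5:inf,v6:inf

step 1: dist = v0:15,v1:inf,v2:inf,v3:0,v4:inf,v5:inf,v6:inf
step 2: dist = v0:15,v1:27,v2:34,v3:0,v4:inf,v5:inf,v6:inf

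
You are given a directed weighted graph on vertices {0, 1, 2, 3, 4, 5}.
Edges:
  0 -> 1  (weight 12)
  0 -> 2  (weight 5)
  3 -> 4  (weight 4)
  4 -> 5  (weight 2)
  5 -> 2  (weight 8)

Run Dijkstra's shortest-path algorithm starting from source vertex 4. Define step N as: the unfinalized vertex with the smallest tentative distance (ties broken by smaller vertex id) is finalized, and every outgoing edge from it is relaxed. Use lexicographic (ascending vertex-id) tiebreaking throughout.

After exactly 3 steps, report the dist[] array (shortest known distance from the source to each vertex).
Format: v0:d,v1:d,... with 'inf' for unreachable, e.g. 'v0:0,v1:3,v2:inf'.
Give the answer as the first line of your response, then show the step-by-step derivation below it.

v0:inf,v1:inf,v2:10,v3:inf,v4:0,v5:2

step 1: dist = v0:inf,v1:inf,v2:inf,v3:inf,v4:0,v5:2
step 2: dist = v0:inf,v1:inf,v2:10,v3:inf,v4:0,v5:2
step 3: dist = v0:inf,v1:inf,v2:10,v3:inf,v4:0,v5:2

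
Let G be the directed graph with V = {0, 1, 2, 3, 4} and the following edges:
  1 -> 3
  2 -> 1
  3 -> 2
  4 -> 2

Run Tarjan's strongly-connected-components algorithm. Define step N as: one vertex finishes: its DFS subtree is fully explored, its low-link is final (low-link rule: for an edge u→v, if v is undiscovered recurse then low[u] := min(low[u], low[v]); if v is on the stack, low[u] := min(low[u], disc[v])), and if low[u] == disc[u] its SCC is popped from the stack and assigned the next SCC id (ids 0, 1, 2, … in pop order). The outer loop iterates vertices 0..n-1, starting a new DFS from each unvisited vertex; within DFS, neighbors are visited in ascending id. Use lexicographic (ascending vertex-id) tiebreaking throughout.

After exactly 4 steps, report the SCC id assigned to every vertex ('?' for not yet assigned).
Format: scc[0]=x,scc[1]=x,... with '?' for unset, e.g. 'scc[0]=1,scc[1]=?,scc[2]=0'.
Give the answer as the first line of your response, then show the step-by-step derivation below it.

scc[0]=0,scc[1]=1,scc[2]=1,scc[3]=1,scc[4]=?

step 1: low=(low[0]=0,low[1]=?,low[2]=?,low[3]=?,low[4]=?); scc=(scc[0]=0,scc[1]=?,scc[2]=?,scc[3]=?,scc[4]=?)
step 2: low=(low[0]=0,low[1]=1,low[2]=1,low[3]=2,low[4]=?); scc=(scc[0]=0,scc[1]=?,scc[2]=?,scc[3]=?,scc[4]=?)
step 3: low=(low[0]=0,low[1]=1,low[2]=1,low[3]=1,low[4]=?); scc=(scc[0]=0,scc[1]=?,scc[2]=?,scc[3]=?,scc[4]=?)
step 4: low=(low[0]=0,low[1]=1,low[2]=1,low[3]=1,low[4]=?); scc=(scc[0]=0,scc[1]=1,scc[2]=1,scc[3]=1,scc[4]=?)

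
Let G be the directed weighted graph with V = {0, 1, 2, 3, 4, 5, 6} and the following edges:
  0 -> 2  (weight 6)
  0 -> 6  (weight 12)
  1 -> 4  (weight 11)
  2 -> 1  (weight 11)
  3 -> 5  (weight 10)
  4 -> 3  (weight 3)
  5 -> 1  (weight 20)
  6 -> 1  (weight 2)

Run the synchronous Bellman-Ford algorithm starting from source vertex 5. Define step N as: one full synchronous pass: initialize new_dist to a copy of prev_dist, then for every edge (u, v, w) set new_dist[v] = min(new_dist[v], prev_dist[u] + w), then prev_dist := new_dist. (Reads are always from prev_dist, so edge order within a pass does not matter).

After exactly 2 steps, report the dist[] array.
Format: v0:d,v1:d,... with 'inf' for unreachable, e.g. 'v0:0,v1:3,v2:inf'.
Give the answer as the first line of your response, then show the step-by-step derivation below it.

v0:inf,v1:20,v2:inf,v3:inf,v4:31,v5:0,v6:inf

step 1: dist = v0:inf,v1:20,v2:inf,v3:inf,v4:inf,v5:0,v6:inf
step 2: dist = v0:inf,v1:20,v2:inf,v3:inf,v4:31,v5:0,v6:inf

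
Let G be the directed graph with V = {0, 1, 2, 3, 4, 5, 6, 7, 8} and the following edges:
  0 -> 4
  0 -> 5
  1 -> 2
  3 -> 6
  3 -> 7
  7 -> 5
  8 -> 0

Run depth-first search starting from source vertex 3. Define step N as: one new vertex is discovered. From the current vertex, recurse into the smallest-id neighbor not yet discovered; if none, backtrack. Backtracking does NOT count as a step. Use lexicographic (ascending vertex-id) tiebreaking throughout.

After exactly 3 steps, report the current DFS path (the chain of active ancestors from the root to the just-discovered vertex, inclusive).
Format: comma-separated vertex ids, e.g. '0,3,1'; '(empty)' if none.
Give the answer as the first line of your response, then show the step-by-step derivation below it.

3,7

step 1: discover 3; path=3; order=3
step 2: discover 6; path=3>6; order=3,6
step 3: discover 7; path=3>7; order=3,6,7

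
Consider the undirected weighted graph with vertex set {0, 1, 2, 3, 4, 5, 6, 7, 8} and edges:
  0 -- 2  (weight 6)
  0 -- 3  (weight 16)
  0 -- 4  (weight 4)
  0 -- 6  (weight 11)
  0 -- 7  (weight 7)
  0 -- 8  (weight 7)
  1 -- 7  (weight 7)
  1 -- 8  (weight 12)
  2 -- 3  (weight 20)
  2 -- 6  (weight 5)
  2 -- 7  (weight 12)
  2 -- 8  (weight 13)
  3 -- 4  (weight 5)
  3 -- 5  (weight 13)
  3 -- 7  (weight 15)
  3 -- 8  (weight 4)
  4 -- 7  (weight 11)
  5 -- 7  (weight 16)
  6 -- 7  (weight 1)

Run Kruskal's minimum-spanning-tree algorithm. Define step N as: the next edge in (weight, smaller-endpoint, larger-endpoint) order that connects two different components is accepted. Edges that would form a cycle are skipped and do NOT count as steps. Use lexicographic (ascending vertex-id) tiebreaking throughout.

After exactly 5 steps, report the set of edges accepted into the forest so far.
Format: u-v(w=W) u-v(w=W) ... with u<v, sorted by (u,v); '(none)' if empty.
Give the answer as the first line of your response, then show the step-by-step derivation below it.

0-4(w=4) 2-6(w=5) 3-4(w=5) 3-8(w=4) 6-7(w=1)

step 1: add edge 6-7 (w=1); MST = {6-7(w=1)}
step 2: add edge 0-4 (w=4); MST = {0-4(w=4) 6-7(w=1)}
step 3: add edge 3-8 (w=4); MST = {0-4(w=4) 3-8(w=4) 6-7(w=1)}
step 4: add edge 2-6 (w=5); MST = {0-4(w=4) 2-6(w=5) 3-8(w=4) 6-7(w=1)}
step 5: add edge 3-4 (w=5); MST = {0-4(w=4) 2-6(w=5) 3-4(w=5) 3-8(w=4) 6-7(w=1)}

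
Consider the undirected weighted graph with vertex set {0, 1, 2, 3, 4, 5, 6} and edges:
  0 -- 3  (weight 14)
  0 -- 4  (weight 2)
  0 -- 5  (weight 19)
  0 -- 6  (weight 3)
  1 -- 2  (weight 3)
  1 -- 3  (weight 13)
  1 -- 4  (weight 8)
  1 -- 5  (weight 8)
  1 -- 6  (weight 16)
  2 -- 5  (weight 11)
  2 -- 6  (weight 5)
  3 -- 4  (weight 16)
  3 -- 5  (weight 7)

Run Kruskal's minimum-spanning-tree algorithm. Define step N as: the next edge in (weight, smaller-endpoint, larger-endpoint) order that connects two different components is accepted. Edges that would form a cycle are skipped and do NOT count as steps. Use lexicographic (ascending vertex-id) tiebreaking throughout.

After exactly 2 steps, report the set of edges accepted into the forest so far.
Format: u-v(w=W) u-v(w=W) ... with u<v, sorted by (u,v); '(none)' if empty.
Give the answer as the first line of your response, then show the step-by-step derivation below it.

0-4(w=2) 0-6(w=3)

step 1: add edge 0-4 (w=2); MST = {0-4(w=2)}
step 2: add edge 0-6 (w=3); MST = {0-4(w=2) 0-6(w=3)}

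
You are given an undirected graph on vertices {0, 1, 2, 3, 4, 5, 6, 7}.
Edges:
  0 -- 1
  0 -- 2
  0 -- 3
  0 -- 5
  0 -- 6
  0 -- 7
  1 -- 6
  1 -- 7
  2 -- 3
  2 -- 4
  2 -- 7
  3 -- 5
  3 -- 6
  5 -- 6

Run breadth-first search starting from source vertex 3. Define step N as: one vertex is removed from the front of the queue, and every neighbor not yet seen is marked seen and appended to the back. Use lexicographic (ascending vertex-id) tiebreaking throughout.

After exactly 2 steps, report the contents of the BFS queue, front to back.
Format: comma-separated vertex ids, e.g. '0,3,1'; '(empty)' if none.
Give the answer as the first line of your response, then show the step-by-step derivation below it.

2,5,6,1,7

step 1: dequeue 3; queue=[0,2,5,6]; order=3
step 2: dequeue 0; queue=[2,5,6,1,7]; order=3,0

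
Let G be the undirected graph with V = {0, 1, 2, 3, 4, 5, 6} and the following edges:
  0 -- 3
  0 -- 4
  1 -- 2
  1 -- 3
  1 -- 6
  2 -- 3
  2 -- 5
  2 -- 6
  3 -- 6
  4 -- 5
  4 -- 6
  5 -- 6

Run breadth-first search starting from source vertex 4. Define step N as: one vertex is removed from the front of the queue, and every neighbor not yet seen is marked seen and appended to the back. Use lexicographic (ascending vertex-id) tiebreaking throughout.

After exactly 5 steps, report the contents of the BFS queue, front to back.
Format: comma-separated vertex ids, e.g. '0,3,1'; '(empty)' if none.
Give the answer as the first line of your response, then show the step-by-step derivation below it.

2,1

step 1: dequeue 4; queue=[0,5,6]; order=4
step 2: dequeue 0; queue=[5,6,3]; order=4,0
step 3: dequeue 5; queue=[6,3,2]; order=4,0,5
step 4: dequeue 6; queue=[3,2,1]; order=4,0,5,6
step 5: dequeue 3; queue=[2,1]; order=4,0,5,6,3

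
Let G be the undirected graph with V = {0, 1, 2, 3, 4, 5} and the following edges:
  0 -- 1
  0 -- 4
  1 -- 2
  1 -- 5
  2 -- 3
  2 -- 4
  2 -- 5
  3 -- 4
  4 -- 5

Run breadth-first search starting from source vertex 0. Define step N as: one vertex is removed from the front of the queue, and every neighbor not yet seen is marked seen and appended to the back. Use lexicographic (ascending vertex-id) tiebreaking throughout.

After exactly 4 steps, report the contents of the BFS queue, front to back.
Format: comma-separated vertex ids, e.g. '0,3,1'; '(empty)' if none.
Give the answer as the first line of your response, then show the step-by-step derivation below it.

5,3

step 1: dequeue 0; queue=[1,4]; order=0
step 2: dequeue 1; queue=[4,2,5]; order=0,1
step 3: dequeue 4; queue=[2,5,3]; order=0,1,4
step 4: dequeue 2; queue=[5,3]; order=0,1,4,2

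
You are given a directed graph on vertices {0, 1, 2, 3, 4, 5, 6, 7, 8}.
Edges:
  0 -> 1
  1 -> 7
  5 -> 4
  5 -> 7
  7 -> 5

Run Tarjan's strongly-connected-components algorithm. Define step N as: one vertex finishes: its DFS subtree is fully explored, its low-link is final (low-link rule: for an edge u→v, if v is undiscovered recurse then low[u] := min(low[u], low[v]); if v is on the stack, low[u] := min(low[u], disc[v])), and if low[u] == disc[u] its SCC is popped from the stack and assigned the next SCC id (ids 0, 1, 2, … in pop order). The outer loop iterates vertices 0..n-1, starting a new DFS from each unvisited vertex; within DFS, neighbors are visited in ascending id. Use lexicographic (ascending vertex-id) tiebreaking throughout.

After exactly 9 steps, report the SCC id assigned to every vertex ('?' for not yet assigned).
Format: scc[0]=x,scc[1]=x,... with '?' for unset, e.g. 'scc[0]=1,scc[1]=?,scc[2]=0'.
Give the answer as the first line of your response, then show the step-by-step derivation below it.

scc[0]=3,scc[1]=2,scc[2]=4,scc[3]=5,scc[4]=0,scc[5]=1,scc[6]=6,scc[7]=1,scc[8]=7

step 1: low=(low[0]=0,low[1]=1,low[2]=?,low[3]=?,low[4]=4,low[5]=3,low[6]=?,low[7]=2,low[8]=?); scc=(scc[0]=?,scc[1]=?,scc[2]=?,scc[3]=?,scc[4]=0,scc[5]=?,scc[6]=?,scc[7]=?,scc[8]=?)
step 2: low=(low[0]=0,low[1]=1,low[2]=?,low[3]=?,low[4]=4,low[5]=2,low[6]=?,low[7]=2,low[8]=?); scc=(scc[0]=?,scc[1]=?,scc[2]=?,scc[3]=?,scc[4]=0,scc[5]=?,scc[6]=?,scc[7]=?,scc[8]=?)
step 3: low=(low[0]=0,low[1]=1,low[2]=?,low[3]=?,low[4]=4,low[5]=2,low[6]=?,low[7]=2,low[8]=?); scc=(scc[0]=?,scc[1]=?,scc[2]=?,scc[3]=?,scc[4]=0,scc[5]=1,scc[6]=?,scc[7]=1,scc[8]=?)
step 4: low=(low[0]=0,low[1]=1,low[2]=?,low[3]=?,low[4]=4,low[5]=2,low[6]=?,low[7]=2,low[8]=?); scc=(scc[0]=?,scc[1]=2,scc[2]=?,scc[3]=?,scc[4]=0,scc[5]=1,scc[6]=?,scc[7]=1,scc[8]=?)
step 5: low=(low[0]=0,low[1]=1,low[2]=?,low[3]=?,low[4]=4,low[5]=2,low[6]=?,low[7]=2,low[8]=?); scc=(scc[0]=3,scc[1]=2,scc[2]=?,scc[3]=?,scc[4]=0,scc[5]=1,scc[6]=?,scc[7]=1,scc[8]=?)
step 6: low=(low[0]=0,low[1]=1,low[2]=5,low[3]=?,low[4]=4,low[5]=2,low[6]=?,low[7]=2,low[8]=?); scc=(scc[0]=3,scc[1]=2,scc[2]=4,scc[3]=?,scc[4]=0,scc[5]=1,scc[6]=?,scc[7]=1,scc[8]=?)
step 7: low=(low[0]=0,low[1]=1,low[2]=5,low[3]=6,low[4]=4,low[5]=2,low[6]=?,low[7]=2,low[8]=?); scc=(scc[0]=3,scc[1]=2,scc[2]=4,scc[3]=5,scc[4]=0,scc[5]=1,scc[6]=?,scc[7]=1,scc[8]=?)
step 8: low=(low[0]=0,low[1]=1,low[2]=5,low[3]=6,low[4]=4,low[5]=2,low[6]=7,low[7]=2,low[8]=?); scc=(scc[0]=3,scc[1]=2,scc[2]=4,scc[3]=5,scc[4]=0,scc[5]=1,scc[6]=6,scc[7]=1,scc[8]=?)
step 9: low=(low[0]=0,low[1]=1,low[2]=5,low[3]=6,low[4]=4,low[5]=2,low[6]=7,low[7]=2,low[8]=8); scc=(scc[0]=3,scc[1]=2,scc[2]=4,scc[3]=5,scc[4]=0,scc[5]=1,scc[6]=6,scc[7]=1,scc[8]=7)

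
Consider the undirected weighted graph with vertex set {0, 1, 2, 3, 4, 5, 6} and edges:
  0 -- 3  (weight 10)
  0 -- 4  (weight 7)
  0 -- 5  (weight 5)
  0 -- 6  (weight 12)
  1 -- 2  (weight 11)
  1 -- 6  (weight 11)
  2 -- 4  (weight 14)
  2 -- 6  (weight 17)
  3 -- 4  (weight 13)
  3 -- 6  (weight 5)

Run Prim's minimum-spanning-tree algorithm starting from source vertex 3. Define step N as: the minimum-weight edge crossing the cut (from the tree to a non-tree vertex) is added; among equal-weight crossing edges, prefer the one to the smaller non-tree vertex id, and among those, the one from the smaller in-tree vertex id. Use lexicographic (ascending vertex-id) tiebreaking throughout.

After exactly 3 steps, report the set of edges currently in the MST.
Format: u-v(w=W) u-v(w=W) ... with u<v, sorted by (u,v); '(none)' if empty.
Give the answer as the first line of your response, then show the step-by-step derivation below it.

0-3(w=10) 0-5(w=5) 3-6(w=5)

step 1: add edge 3-6 (w=5); MST = {3-6(w=5)}
step 2: add edge 0-3 (w=10); MST = {0-3(w=10) 3-6(w=5)}
step 3: add edge 0-5 (w=5); MST = {0-3(w=10) 0-5(w=5) 3-6(w=5)}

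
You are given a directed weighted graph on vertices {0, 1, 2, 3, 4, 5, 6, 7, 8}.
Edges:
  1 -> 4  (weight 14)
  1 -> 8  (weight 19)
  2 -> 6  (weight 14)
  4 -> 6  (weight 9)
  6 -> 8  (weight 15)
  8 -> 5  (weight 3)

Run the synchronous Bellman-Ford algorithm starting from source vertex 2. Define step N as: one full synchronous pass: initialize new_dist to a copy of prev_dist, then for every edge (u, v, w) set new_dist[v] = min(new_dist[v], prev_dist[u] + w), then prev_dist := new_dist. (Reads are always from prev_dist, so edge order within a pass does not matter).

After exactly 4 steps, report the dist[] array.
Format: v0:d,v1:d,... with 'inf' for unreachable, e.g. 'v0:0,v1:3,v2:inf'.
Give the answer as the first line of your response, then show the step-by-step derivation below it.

v0:inf,v1:inf,v2:0,v3:inf,v4:inf,v5:32,v6:14,v7:inf,v8:29

step 1: dist = v0:inf,v1:inf,v2:0,v3:inf,v4:inf,v5:inf,v6:14,v7:inf,v8:inf
step 2: dist = v0:inf,v1:inf,v2:0,v3:inf,v4:inf,v5:inf,v6:14,v7:inf,v8:29
step 3: dist = v0:inf,v1:inf,v2:0,v3:inf,v4:inf,v5:32,v6:14,v7:inf,v8:29
step 4: dist = v0:inf,v1:inf,v2:0,v3:inf,v4:inf,v5:32,v6:14,v7:inf,v8:29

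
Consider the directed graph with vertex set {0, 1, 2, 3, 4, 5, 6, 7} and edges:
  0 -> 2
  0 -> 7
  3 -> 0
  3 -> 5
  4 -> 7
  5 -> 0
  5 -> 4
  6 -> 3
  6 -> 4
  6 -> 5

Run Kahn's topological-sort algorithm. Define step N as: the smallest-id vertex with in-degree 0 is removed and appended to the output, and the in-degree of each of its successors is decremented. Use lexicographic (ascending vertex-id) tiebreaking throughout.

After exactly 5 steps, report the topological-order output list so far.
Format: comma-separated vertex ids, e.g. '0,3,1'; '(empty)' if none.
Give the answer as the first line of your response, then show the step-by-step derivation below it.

1,6,3,5,0

step 1: output 1; order=[1]; indeg=(2,0,1,1,2,2,0,2)
step 2: output 6; order=[1,6]; indeg=(2,0,1,0,1,1,0,2)
step 3: output 3; order=[1,6,3]; indeg=(1,0,1,0,1,0,0,2)
step 4: output 5; order=[1,6,3,5]; indeg=(0,0,1,0,0,0,0,2)
step 5: output 0; order=[1,6,3,5,0]; indeg=(0,0,0,0,0,0,0,1)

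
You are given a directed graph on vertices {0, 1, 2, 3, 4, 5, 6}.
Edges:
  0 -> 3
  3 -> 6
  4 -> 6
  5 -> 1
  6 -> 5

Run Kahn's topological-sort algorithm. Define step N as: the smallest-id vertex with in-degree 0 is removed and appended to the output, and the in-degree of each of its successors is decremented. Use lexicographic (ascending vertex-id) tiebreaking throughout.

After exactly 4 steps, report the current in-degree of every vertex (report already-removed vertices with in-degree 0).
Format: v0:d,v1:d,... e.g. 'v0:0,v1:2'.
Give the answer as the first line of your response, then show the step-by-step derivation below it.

v0:0,v1:1,v2:0,v3:0,v4:0,v5:1,v6:0

step 1: output 0; order=[0]; indeg=(0,1,0,0,0,1,2)
step 2: output 2; order=[0,2]; indeg=(0,1,0,0,0,1,2)
step 3: output 3; order=[0,2,3]; indeg=(0,1,0,0,0,1,1)
step 4: output 4; order=[0,2,3,4]; indeg=(0,1,0,0,0,1,0)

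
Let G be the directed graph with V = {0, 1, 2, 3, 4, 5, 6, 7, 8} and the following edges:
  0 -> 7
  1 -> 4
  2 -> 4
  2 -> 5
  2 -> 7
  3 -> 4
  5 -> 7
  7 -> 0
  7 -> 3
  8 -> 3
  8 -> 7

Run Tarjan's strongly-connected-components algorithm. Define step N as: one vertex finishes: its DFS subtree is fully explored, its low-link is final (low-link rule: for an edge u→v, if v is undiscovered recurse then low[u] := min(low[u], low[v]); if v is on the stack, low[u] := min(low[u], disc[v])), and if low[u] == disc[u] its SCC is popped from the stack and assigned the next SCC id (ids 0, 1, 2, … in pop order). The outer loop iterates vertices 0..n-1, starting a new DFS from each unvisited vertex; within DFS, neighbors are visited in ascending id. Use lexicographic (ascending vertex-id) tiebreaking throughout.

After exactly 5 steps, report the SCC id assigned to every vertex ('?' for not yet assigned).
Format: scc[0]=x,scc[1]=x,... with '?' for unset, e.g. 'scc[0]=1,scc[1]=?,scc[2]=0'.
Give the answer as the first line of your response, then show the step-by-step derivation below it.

scc[0]=2,scc[1]=3,scc[2]=?,scc[3]=1,scc[4]=0,scc[5]=?,scc[6]=?,scc[7]=2,scc[8]=?

step 1: low=(low[0]=0,low[1]=?,low[2]=?,low[3]=2,low[4]=3,low[5]=?,low[6]=?,low[7]=0,low[8]=?); scc=(scc[0]=?,scc[1]=?,scc[2]=?,scc[3]=?,scc[4]=0,scc[5]=?,scc[6]=?,scc[7]=?,scc[8]=?)
step 2: low=(low[0]=0,low[1]=?,low[2]=?,low[3]=2,low[4]=3,low[5]=?,low[6]=?,low[7]=0,low[8]=?); scc=(scc[0]=?,scc[1]=?,scc[2]=?,scc[3]=1,scc[4]=0,scc[5]=?,scc[6]=?,scc[7]=?,scc[8]=?)
step 3: low=(low[0]=0,low[1]=?,low[2]=?,low[3]=2,low[4]=3,low[5]=?,low[6]=?,low[7]=0,low[8]=?); scc=(scc[0]=?,scc[1]=?,scc[2]=?,scc[3]=1,scc[4]=0,scc[5]=?,scc[6]=?,scc[7]=?,scc[8]=?)
step 4: low=(low[0]=0,low[1]=?,low[2]=?,low[3]=2,low[4]=3,low[5]=?,low[6]=?,low[7]=0,low[8]=?); scc=(scc[0]=2,scc[1]=?,scc[2]=?,scc[3]=1,scc[4]=0,scc[5]=?,scc[6]=?,scc[7]=2,scc[8]=?)
step 5: low=(low[0]=0,low[1]=4,low[2]=?,low[3]=2,low[4]=3,low[5]=?,low[6]=?,low[7]=0,low[8]=?); scc=(scc[0]=2,scc[1]=3,scc[2]=?,scc[3]=1,scc[4]=0,scc[5]=?,scc[6]=?,scc[7]=2,scc[8]=?)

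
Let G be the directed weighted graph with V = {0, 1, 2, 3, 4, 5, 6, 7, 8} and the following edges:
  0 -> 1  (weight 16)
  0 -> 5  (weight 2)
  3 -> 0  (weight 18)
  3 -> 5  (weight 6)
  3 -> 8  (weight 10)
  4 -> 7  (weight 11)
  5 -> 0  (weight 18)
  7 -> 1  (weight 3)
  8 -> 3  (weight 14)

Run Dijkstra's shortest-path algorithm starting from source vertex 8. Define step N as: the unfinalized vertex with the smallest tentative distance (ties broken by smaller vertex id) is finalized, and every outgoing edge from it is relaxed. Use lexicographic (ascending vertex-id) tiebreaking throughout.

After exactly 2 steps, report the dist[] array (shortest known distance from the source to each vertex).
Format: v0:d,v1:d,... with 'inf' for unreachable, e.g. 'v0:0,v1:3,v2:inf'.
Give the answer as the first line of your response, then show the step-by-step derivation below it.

v0:32,v1:inf,v2:inf,v3:14,v4:inf,v5:20,v6:inf,v7:inf,v8:0

step 1: dist = v0:inf,v1:inf,v2:inf,v3:14,v4:inf,v5:inf,v6:inf,v7:inf,v8:0
step 2: dist = v0:32,v1:inf,v2:inf,v3:14,v4:inf,v5:20,v6:inf,v7:inf,v8:0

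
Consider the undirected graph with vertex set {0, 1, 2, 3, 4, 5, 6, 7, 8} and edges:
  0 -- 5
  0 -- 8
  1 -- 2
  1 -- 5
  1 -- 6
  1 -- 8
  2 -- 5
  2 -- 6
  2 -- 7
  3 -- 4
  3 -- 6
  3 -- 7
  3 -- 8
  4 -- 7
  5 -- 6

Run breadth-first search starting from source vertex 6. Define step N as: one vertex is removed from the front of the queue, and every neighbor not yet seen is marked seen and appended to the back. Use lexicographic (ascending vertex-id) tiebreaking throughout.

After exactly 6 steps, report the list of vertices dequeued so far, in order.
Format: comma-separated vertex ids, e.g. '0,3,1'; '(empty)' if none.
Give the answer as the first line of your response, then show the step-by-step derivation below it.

6,1,2,3,5,8

step 1: dequeue 6; queue=[1,2,3,5]; order=6
step 2: dequeue 1; queue=[2,3,5,8]; order=6,1
step 3: dequeue 2; queue=[3,5,8,7]; order=6,1,2
step 4: dequeue 3; queue=[5,8,7,4]; order=6,1,2,3
step 5: dequeue 5; queue=[8,7,4,0]; order=6,1,2,3,5
step 6: dequeue 8; queue=[7,4,0]; order=6,1,2,3,5,8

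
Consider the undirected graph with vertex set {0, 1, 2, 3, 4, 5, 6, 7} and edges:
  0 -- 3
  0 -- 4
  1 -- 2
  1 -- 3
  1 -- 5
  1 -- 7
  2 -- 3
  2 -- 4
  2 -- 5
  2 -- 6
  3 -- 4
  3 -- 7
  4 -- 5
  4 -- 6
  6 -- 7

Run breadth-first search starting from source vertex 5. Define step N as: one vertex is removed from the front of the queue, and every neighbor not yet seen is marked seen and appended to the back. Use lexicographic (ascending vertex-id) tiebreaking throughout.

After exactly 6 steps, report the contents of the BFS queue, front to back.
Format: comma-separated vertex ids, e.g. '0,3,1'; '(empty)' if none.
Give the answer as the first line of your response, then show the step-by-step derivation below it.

6,0

step 1: dequeue 5; queue=[1,2,4]; order=5
step 2: dequeue 1; queue=[2,4,3,7]; order=5,1
step 3: dequeue 2; queue=[4,3,7,6]; order=5,1,2
step 4: dequeue 4; queue=[3,7,6,0]; order=5,1,2,4
step 5: dequeue 3; queue=[7,6,0]; order=5,1,2,4,3
step 6: dequeue 7; queue=[6,0]; order=5,1,2,4,3,7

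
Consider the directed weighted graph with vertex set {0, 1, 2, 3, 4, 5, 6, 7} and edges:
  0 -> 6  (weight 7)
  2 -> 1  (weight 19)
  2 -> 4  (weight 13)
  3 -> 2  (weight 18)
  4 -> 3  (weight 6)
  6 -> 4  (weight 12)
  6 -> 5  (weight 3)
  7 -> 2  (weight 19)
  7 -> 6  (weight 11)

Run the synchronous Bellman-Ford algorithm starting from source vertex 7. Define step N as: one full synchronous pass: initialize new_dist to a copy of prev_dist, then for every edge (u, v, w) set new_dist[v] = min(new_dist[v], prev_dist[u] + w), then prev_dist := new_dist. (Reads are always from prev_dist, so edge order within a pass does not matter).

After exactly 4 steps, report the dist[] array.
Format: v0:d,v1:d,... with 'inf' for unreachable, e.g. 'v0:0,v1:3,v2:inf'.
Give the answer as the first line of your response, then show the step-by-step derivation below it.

v0:inf,v1:38,v2:19,v3:29,v4:23,v5:14,v6:11,v7:0

step 1: dist = v0:inf,v1:inf,v2:19,v3:inf,v4:inf,v5:inf,v6:11,v7:0
step 2: dist = v0:inf,v1:38,v2:19,v3:inf,v4:23,v5:14,v6:11,v7:0
step 3: dist = v0:inf,v1:38,v2:19,v3:29,v4:23,v5:14,v6:11,v7:0
step 4: dist = v0:inf,v1:38,v2:19,v3:29,v4:23,v5:14,v6:11,v7:0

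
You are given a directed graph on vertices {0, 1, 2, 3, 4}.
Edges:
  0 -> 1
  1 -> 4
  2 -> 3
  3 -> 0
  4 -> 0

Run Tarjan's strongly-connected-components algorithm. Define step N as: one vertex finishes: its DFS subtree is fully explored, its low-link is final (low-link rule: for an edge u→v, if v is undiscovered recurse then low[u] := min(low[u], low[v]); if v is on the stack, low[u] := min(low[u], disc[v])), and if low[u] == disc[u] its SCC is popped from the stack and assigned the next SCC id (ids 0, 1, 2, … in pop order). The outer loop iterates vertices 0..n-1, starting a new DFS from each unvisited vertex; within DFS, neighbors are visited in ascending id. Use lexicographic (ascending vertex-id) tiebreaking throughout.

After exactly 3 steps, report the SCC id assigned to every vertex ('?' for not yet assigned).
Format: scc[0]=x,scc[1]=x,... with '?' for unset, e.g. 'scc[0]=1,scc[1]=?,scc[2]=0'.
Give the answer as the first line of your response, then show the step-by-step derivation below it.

scc[0]=0,scc[1]=0,scc[2]=?,scc[3]=?,scc[4]=0

step 1: low=(low[0]=0,low[1]=1,low[2]=?,low[3]=?,low[4]=0); scc=(scc[0]=?,scc[1]=?,scc[2]=?,scc[3]=?,scc[4]=?)
step 2: low=(low[0]=0,low[1]=0,low[2]=?,low[3]=?,low[4]=0); scc=(scc[0]=?,scc[1]=?,scc[2]=?,scc[3]=?,scc[4]=?)
step 3: low=(low[0]=0,low[1]=0,low[2]=?,low[3]=?,low[4]=0); scc=(scc[0]=0,scc[1]=0,scc[2]=?,scc[3]=?,scc[4]=0)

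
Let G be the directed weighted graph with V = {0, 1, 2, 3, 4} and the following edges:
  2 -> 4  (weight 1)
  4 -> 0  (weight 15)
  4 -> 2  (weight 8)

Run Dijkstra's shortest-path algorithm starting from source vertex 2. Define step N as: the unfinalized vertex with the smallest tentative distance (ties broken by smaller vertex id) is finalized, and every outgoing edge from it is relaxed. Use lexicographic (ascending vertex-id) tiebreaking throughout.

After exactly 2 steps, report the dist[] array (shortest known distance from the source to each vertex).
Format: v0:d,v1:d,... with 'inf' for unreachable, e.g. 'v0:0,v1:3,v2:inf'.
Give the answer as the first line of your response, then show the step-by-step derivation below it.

v0:16,v1:inf,v2:0,v3:inf,v4:1

step 1: dist = v0:inf,v1:inf,v2:0,v3:inf,v4:1
step 2: dist = v0:16,v1:inf,v2:0,v3:inf,v4:1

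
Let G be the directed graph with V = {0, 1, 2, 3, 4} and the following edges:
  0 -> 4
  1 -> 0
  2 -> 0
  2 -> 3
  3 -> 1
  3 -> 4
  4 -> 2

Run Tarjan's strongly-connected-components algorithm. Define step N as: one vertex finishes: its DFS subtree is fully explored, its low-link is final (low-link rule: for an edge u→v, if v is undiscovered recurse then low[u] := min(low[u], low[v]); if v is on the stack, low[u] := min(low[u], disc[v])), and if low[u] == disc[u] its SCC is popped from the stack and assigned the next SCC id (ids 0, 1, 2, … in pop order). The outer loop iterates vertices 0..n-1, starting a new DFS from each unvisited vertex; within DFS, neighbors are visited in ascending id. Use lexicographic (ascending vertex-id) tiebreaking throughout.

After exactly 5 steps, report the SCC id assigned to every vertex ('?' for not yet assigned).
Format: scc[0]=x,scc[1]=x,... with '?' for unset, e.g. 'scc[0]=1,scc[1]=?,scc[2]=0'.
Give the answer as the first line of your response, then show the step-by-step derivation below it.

scc[0]=0,scc[1]=0,scc[2]=0,scc[3]=0,scc[4]=0

step 1: low=(low[0]=0,low[1]=0,low[2]=0,low[3]=3,low[4]=1); scc=(scc[0]=?,scc[1]=?,scc[2]=?,scc[3]=?,scc[4]=?)
step 2: low=(low[0]=0,low[1]=0,low[2]=0,low[3]=0,low[4]=1); scc=(scc[0]=?,scc[1]=?,scc[2]=?,scc[3]=?,scc[4]=?)
step 3: low=(low[0]=0,low[1]=0,low[2]=0,low[3]=0,low[4]=1); scc=(scc[0]=?,scc[1]=?,scc[2]=?,scc[3]=?,scc[4]=?)
step 4: low=(low[0]=0,low[1]=0,low[2]=0,low[3]=0,low[4]=0); scc=(scc[0]=?,scc[1]=?,scc[2]=?,scc[3]=?,scc[4]=?)
step 5: low=(low[0]=0,low[1]=0,low[2]=0,low[3]=0,low[4]=0); scc=(scc[0]=0,scc[1]=0,scc[2]=0,scc[3]=0,scc[4]=0)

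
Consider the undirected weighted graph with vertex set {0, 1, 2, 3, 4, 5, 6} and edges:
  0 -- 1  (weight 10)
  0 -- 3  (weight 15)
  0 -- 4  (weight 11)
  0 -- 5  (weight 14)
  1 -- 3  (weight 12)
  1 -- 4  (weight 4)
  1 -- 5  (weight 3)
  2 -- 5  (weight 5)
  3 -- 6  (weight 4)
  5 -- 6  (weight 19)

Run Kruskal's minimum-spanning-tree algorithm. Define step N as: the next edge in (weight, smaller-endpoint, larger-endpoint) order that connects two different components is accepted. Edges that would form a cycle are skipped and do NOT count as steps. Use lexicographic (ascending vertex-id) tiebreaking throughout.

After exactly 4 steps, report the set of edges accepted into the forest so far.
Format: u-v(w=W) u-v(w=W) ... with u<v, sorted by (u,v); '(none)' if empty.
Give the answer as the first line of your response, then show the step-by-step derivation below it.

1-4(w=4) 1-5(w=3) 2-5(w=5) 3-6(w=4)

step 1: add edge 1-5 (w=3); MST = {1-5(w=3)}
step 2: add edge 1-4 (w=4); MST = {1-4(w=4) 1-5(w=3)}
step 3: add edge 3-6 (w=4); MST = {1-4(w=4) 1-5(w=3) 3-6(w=4)}
step 4: add edge 2-5 (w=5); MST = {1-4(w=4) 1-5(w=3) 2-5(w=5) 3-6(w=4)}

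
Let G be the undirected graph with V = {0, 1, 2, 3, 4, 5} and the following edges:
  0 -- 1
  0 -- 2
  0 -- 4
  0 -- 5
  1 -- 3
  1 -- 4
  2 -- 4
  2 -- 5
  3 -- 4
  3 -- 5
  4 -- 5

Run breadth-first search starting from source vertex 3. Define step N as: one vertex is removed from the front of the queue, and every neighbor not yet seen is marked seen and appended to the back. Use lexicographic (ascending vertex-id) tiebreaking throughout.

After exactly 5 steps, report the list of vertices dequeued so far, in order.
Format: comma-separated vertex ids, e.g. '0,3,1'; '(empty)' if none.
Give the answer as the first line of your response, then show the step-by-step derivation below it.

3,1,4,5,0

step 1: dequeue 3; queue=[1,4,5]; order=3
step 2: dequeue 1; queue=[4,5,0]; order=3,1
step 3: dequeue 4; queue=[5,0,2]; order=3,1,4
step 4: dequeue 5; queue=[0,2]; order=3,1,4,5
step 5: dequeue 0; queue=[2]; order=3,1,4,5,0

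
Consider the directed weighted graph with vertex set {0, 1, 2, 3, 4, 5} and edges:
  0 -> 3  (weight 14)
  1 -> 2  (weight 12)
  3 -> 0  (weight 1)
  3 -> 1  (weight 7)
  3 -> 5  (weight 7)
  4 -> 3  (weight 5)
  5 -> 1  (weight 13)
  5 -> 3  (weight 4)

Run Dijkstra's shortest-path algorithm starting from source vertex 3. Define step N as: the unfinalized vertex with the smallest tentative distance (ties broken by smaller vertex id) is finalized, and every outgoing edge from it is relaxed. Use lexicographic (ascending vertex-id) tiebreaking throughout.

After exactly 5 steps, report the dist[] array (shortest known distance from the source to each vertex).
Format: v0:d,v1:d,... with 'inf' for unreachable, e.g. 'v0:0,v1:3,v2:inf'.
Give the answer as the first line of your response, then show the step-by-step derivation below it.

v0:1,v1:7,v2:19,v3:0,v4:inf,v5:7

step 1: dist = v0:1,v1:7,v2:inf,v3:0,v4:inf,v5:7
step 2: dist = v0:1,v1:7,v2:inf,v3:0,v4:inf,v5:7
step 3: dist = v0:1,v1:7,v2:19,v3:0,v4:inf,v5:7
step 4: dist = v0:1,v1:7,v2:19,v3:0,v4:inf,v5:7
step 5: dist = v0:1,v1:7,v2:19,v3:0,v4:inf,v5:7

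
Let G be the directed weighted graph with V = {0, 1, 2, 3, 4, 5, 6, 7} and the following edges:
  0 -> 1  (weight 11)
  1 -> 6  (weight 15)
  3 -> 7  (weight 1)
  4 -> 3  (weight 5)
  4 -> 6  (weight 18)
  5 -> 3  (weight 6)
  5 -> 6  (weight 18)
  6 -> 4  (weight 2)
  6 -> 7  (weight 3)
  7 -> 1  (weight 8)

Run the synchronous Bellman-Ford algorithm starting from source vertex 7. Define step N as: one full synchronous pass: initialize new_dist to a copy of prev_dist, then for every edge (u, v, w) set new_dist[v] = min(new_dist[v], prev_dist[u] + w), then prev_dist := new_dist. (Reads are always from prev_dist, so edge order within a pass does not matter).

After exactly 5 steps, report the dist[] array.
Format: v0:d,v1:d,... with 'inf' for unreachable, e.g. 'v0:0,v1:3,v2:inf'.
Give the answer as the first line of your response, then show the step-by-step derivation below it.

v0:inf,v1:8,v2:inf,v3:30,v4:25,v5:inf,v6:23,v7:0

step 1: dist = v0:inf,v1:8,v2:inf,v3:inf,v4:inf,v5:inf,v6:inf,v7:0
step 2: dist = v0:inf,v1:8,v2:inf,v3:inf,v4:inf,v5:inf,v6:23,v7:0
step 3: dist = v0:inf,v1:8,v2:inf,v3:inf,v4:25,v5:inf,v6:23,v7:0
step 4: dist = v0:inf,v1:8,v2:inf,v3:30,v4:25,v5:inf,v6:23,v7:0
step 5: dist = v0:inf,v1:8,v2:inf,v3:30,v4:25,v5:inf,v6:23,v7:0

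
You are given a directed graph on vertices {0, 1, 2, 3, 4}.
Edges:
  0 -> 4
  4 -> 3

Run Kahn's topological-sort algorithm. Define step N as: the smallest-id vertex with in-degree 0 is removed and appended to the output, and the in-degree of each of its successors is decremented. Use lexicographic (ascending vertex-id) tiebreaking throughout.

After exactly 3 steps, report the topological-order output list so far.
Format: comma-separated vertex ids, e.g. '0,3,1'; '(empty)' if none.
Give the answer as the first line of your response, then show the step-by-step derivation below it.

0,1,2

step 1: output 0; order=[0]; indeg=(0,0,0,1,0)
step 2: output 1; order=[0,1]; indeg=(0,0,0,1,0)
step 3: output 2; order=[0,1,2]; indeg=(0,0,0,1,0)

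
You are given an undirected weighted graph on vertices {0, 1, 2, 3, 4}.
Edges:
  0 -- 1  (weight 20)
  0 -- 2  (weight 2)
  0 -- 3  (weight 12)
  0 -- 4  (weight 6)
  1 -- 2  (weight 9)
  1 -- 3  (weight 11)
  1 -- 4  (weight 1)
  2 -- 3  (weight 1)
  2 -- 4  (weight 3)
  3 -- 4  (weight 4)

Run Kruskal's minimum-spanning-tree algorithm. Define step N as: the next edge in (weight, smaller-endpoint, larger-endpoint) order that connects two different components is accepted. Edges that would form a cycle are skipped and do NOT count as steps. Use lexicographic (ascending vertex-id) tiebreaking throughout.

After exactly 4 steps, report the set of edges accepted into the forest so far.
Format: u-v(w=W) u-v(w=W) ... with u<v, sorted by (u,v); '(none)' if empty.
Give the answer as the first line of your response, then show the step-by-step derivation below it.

0-2(w=2) 1-4(w=1) 2-3(w=1) 2-4(w=3)

step 1: add edge 1-4 (w=1); MST = {1-4(w=1)}
step 2: add edge 2-3 (w=1); MST = {1-4(w=1) 2-3(w=1)}
step 3: add edge 0-2 (w=2); MST = {0-2(w=2) 1-4(w=1) 2-3(w=1)}
step 4: add edge 2-4 (w=3); MST = {0-2(w=2) 1-4(w=1) 2-3(w=1) 2-4(w=3)}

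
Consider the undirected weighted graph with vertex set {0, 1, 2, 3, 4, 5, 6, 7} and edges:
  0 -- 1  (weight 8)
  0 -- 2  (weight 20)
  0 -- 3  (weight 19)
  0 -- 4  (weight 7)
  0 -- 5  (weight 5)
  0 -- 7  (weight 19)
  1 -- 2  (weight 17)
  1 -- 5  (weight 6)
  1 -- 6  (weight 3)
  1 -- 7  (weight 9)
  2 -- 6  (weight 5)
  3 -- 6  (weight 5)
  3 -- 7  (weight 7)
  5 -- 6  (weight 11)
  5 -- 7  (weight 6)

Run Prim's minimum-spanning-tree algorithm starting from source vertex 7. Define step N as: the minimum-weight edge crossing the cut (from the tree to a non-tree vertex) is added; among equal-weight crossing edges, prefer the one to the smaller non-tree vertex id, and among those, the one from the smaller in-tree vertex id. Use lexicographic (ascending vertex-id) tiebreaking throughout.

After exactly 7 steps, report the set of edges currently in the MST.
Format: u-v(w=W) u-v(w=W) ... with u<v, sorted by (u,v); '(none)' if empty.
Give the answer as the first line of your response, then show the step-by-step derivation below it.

0-4(w=7) 0-5(w=5) 1-5(w=6) 1-6(w=3) 2-6(w=5) 3-6(w=5) 5-7(w=6)

step 1: add edge 5-7 (w=6); MST = {5-7(w=6)}
step 2: add edge 0-5 (w=5); MST = {0-5(w=5) 5-7(w=6)}
step 3: add edge 1-5 (w=6); MST = {0-5(w=5) 1-5(w=6) 5-7(w=6)}
step 4: add edge 1-6 (w=3); MST = {0-5(w=5) 1-5(w=6) 1-6(w=3) 5-7(w=6)}
step 5: add edge 2-6 (w=5); MST = {0-5(w=5) 1-5(w=6) 1-6(w=3) 2-6(w=5) 5-7(w=6)}
step 6: add edge 3-6 (w=5); MST = {0-5(w=5) 1-5(w=6) 1-6(w=3) 2-6(w=5) 3-6(w=5) 5-7(w=6)}
step 7: add edge 0-4 (w=7); MST = {0-4(w=7) 0-5(w=5) 1-5(w=6) 1-6(w=3) 2-6(w=5) 3-6(w=5) 5-7(w=6)}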